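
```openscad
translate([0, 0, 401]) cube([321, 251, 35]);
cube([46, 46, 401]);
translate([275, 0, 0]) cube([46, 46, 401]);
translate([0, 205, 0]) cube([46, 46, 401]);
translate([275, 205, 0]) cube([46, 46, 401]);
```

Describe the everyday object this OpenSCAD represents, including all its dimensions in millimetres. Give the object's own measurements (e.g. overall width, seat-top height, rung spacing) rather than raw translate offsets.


A simple wooden stool: a rectangular seat 321 mm (x) by 251 mm (y), 35 mm thick, top face at z = 436 mm, on four square legs, each 46×46 mm in cross-section. The legs rest on z = 0, each flush with a corner of the seat.


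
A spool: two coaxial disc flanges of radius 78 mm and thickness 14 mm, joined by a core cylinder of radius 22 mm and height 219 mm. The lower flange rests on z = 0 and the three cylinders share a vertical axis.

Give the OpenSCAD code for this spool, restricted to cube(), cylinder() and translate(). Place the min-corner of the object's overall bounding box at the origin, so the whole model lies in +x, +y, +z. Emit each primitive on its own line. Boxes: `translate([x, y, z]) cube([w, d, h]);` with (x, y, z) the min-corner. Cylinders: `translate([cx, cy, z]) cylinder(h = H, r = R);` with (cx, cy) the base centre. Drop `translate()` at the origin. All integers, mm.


translate([78, 78, 0]) cylinder(h = 14, r = 78);
translate([78, 78, 14]) cylinder(h = 219, r = 22);
translate([78, 78, 233]) cylinder(h = 14, r = 78);


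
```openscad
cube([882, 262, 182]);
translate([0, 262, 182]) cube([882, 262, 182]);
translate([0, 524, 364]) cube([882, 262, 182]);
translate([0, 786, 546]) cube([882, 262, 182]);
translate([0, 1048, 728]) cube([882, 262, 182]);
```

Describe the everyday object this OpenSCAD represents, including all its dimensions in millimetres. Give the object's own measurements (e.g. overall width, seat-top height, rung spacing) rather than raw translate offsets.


A straight staircase of 5 solid steps. Each step is 882 mm wide (x), 262 mm deep (y, the going) and 182 mm tall (the rise). The first step rests on the floor; each subsequent step sits one going further in +y and one rise higher in +z, directly behind and above the previous step with no overlap.


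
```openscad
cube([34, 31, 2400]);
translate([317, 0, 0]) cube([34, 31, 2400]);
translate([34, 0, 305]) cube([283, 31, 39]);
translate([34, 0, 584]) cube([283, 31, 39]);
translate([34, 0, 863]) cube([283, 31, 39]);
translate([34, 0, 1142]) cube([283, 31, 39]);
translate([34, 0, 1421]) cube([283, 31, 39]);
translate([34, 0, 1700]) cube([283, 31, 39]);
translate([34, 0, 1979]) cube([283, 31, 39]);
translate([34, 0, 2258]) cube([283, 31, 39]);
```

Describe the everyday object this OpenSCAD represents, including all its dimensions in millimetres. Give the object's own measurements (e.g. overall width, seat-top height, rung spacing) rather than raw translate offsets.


A straight ladder. Two 34×31 mm vertical rails, 2400 mm tall, stand 351 mm apart (outside-to-outside) with their front faces coplanar on the −y side. 8 rungs, each 31 mm deep and 39 mm tall, span between the inner faces of the rails, front faces flush with the rails. The lowest rung's underside is at z = 305 mm and rungs are spaced 279 mm apart (underside to underside).


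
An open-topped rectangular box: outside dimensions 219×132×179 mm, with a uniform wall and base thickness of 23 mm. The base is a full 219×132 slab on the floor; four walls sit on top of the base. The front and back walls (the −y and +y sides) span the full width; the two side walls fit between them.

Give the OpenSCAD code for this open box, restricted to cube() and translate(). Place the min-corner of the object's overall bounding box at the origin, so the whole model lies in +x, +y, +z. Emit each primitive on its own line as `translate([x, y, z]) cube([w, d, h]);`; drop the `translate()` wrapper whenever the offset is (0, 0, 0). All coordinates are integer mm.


cube([219, 132, 23]);
translate([0, 0, 23]) cube([219, 23, 156]);
translate([0, 109, 23]) cube([219, 23, 156]);
translate([0, 23, 23]) cube([23, 86, 156]);
translate([196, 23, 23]) cube([23, 86, 156]);


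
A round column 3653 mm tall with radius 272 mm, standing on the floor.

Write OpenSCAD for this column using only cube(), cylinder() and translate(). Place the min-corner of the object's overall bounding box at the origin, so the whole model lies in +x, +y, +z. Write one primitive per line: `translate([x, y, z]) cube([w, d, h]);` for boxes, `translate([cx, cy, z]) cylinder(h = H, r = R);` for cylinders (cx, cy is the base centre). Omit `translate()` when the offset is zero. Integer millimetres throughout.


translate([272, 272, 0]) cylinder(h = 3653, r = 272);


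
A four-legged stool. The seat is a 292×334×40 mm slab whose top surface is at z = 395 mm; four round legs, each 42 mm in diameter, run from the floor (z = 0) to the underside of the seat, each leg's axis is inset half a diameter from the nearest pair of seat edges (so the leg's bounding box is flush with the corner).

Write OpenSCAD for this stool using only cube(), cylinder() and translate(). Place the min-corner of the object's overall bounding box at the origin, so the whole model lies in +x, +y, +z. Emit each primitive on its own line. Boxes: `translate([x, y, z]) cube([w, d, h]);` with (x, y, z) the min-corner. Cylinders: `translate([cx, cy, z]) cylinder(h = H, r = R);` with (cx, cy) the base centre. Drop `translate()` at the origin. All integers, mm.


translate([0, 0, 355]) cube([292, 334, 40]);
translate([21, 21, 0]) cylinder(h = 355, r = 21);
translate([271, 21, 0]) cylinder(h = 355, r = 21);
translate([21, 313, 0]) cylinder(h = 355, r = 21);
translate([271, 313, 0]) cylinder(h = 355, r = 21);


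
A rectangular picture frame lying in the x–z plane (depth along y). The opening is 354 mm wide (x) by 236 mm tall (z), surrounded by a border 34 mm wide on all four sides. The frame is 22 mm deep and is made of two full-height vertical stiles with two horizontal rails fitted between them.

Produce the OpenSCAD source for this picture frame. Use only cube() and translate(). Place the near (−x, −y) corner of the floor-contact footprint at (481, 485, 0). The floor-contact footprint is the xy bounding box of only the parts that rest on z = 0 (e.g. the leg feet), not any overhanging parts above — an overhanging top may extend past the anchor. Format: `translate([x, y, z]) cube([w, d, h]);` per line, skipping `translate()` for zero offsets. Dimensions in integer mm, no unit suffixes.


translate([481, 485, 0]) cube([34, 22, 304]);
translate([869, 485, 0]) cube([34, 22, 304]);
translate([515, 485, 0]) cube([354, 22, 34]);
translate([515, 485, 270]) cube([354, 22, 34]);


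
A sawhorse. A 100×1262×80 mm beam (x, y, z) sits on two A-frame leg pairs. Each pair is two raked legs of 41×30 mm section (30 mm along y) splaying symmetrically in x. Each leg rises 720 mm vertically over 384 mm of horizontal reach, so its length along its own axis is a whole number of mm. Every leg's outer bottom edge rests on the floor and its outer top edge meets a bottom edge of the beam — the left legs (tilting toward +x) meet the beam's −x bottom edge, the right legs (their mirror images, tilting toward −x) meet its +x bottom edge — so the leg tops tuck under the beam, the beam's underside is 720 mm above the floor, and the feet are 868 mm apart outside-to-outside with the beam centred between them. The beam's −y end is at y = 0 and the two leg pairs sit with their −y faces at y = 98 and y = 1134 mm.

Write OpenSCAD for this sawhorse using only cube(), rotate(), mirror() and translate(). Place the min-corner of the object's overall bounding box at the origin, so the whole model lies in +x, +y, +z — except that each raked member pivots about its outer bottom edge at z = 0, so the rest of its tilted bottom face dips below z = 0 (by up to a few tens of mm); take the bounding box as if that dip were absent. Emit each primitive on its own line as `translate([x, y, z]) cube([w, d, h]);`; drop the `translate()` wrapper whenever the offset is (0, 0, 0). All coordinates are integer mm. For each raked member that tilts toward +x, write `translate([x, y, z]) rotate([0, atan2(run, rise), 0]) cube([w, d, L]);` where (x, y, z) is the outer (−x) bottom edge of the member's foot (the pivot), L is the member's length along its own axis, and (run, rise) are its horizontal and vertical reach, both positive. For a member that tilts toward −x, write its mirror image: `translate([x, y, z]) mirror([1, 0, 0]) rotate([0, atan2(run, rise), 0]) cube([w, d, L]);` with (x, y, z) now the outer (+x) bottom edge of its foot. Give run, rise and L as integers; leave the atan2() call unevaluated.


// leg length = √(384² + 720²) = 816
// right-leg outer foot x = 2·384 + 100 = 868
// beam min-corner = (384, 0, 720)
translate([384, 0, 720]) cube([100, 1262, 80]);
translate([0, 98, 0]) rotate([0, atan2(384, 720), 0]) cube([41, 30, 816]);
translate([868, 98, 0]) mirror([1, 0, 0]) rotate([0, atan2(384, 720), 0]) cube([41, 30, 816]);
translate([0, 1134, 0]) rotate([0, atan2(384, 720), 0]) cube([41, 30, 816]);
translate([868, 1134, 0]) mirror([1, 0, 0]) rotate([0, atan2(384, 720), 0]) cube([41, 30, 816]);


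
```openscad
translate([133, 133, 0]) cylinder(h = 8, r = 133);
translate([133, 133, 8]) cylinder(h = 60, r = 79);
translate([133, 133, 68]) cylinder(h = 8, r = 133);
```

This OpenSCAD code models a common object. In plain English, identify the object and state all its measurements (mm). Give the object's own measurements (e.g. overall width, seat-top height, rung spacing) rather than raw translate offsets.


A spool: two coaxial disc flanges of radius 133 mm and thickness 8 mm, joined by a core cylinder of radius 79 mm and height 60 mm. The lower flange rests on z = 0 and the three cylinders share a vertical axis.


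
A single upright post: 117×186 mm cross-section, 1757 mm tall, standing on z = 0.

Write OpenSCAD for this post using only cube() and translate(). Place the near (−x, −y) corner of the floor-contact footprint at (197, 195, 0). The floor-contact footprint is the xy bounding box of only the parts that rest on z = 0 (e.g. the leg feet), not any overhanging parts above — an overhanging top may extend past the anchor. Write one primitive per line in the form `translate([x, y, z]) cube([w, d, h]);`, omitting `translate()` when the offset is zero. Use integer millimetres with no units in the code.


translate([197, 195, 0]) cube([117, 186, 1757]);


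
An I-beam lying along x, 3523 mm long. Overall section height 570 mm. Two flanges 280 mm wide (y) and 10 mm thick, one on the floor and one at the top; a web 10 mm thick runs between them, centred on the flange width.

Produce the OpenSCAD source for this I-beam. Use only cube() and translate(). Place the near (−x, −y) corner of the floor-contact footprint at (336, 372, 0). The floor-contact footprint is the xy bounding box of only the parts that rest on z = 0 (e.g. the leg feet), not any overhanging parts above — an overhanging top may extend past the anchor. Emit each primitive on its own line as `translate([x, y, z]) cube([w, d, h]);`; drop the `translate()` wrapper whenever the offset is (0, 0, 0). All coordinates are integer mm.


translate([336, 372, 0]) cube([3523, 280, 10]);
translate([336, 507, 10]) cube([3523, 10, 550]);
translate([336, 372, 560]) cube([3523, 280, 10]);


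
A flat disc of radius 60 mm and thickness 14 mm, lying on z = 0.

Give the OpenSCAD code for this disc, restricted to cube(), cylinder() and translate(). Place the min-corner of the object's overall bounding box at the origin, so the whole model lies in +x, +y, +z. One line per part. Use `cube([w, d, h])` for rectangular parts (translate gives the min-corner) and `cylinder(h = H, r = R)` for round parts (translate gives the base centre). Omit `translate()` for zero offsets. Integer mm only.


translate([60, 60, 0]) cylinder(h = 14, r = 60);


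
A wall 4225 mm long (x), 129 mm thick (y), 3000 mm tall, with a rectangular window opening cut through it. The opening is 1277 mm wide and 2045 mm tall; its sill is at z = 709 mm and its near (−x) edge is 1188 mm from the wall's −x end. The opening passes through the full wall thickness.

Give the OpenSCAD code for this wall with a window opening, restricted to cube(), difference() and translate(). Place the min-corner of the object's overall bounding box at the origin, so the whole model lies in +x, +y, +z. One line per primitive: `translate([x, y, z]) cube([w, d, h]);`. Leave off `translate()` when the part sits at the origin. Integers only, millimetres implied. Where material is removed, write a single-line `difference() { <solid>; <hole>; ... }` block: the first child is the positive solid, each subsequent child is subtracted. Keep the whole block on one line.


difference() { cube([4225, 129, 3000]); translate([1188, 0, 709]) cube([1277, 129, 2045]); }


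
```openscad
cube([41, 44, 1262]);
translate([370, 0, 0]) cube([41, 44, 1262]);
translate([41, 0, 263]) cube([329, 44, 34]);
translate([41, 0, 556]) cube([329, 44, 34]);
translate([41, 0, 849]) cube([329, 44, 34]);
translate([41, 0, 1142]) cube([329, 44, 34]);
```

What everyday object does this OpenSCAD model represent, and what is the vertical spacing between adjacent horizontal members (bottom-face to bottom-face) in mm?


A ladder. The rung spacing is 293 mm.

Two tall 41×44 posts with 4 short bars between them — a ladder. Adjacent rungs sit at z = 263 and z = 556, so the spacing is 556 − 263 = 293 mm.


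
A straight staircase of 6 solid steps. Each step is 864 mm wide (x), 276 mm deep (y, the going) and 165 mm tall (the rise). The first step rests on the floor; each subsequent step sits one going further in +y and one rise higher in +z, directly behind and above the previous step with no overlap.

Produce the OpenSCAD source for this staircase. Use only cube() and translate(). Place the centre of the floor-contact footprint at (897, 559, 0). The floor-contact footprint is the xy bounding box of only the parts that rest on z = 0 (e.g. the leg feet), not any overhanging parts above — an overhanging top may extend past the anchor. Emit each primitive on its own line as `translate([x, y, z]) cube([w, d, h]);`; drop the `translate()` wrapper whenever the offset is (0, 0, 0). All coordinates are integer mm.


translate([465, 421, 0]) cube([864, 276, 165]);
translate([465, 697, 165]) cube([864, 276, 165]);
translate([465, 973, 330]) cube([864, 276, 165]);
translate([465, 1249, 495]) cube([864, 276, 165]);
translate([465, 1525, 660]) cube([864, 276, 165]);
translate([465, 1801, 825]) cube([864, 276, 165]);


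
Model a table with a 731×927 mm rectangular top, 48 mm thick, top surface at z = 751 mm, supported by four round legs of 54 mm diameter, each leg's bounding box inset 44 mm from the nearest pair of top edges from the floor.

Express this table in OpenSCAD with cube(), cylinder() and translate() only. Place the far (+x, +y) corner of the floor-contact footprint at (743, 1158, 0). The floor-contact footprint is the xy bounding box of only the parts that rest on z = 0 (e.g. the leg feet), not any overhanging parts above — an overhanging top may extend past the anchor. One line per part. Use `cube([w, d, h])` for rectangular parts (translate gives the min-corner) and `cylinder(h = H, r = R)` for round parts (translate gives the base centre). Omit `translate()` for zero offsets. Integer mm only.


translate([56, 275, 703]) cube([731, 927, 48]);
translate([127, 346, 0]) cylinder(h = 703, r = 27);
translate([716, 346, 0]) cylinder(h = 703, r = 27);
translate([127, 1131, 0]) cylinder(h = 703, r = 27);
translate([716, 1131, 0]) cylinder(h = 703, r = 27);


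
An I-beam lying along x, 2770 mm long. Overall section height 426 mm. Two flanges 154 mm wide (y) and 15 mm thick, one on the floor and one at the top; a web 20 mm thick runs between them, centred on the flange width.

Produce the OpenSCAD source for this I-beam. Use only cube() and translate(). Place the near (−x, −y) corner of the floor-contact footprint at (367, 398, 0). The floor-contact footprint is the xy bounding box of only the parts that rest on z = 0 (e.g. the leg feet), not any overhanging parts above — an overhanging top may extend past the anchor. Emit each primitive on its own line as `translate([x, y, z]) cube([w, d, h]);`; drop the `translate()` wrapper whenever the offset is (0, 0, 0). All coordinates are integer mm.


translate([367, 398, 0]) cube([2770, 154, 15]);
translate([367, 465, 15]) cube([2770, 20, 396]);
translate([367, 398, 411]) cube([2770, 154, 15]);


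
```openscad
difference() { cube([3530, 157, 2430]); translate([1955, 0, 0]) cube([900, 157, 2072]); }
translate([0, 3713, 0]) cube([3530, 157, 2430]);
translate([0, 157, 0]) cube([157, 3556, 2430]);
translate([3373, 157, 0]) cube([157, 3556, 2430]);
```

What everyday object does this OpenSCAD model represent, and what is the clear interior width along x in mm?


A single room. The interior width is 3216 mm.

Four walls enclosing a rectangle with a door in the front wall — a room. Outside width 3530 minus two 157 mm walls gives 3216 mm.


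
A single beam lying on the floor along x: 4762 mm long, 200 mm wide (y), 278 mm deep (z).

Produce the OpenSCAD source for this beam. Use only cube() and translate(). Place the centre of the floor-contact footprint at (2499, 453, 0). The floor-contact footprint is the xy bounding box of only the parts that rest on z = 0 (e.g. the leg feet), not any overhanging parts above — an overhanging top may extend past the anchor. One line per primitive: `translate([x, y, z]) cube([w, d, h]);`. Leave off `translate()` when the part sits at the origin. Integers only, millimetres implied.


translate([118, 353, 0]) cube([4762, 200, 278]);


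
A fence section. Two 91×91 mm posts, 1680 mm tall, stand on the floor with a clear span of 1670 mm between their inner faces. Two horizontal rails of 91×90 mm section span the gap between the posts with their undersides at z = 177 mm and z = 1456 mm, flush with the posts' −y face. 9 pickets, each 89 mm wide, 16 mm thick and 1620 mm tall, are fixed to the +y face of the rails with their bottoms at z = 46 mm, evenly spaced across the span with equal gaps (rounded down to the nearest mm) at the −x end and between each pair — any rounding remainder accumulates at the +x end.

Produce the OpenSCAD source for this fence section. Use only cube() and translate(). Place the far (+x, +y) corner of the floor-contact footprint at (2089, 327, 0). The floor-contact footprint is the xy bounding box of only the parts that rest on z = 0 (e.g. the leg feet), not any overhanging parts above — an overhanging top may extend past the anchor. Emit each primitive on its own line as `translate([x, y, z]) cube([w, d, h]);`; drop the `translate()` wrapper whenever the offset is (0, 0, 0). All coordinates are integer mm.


translate([237, 236, 0]) cube([91, 91, 1680]);
translate([1998, 236, 0]) cube([91, 91, 1680]);
translate([328, 236, 177]) cube([1670, 91, 90]);
translate([328, 236, 1456]) cube([1670, 91, 90]);
translate([414, 327, 46]) cube([89, 16, 1620]);
translate([589, 327, 46]) cube([89, 16, 1620]);
translate([764, 327, 46]) cube([89, 16, 1620]);
translate([939, 327, 46]) cube([89, 16, 1620]);
translate([1114, 327, 46]) cube([89, 16, 1620]);
translate([1289, 327, 46]) cube([89, 16, 1620]);
translate([1464, 327, 46]) cube([89, 16, 1620]);
translate([1639, 327, 46]) cube([89, 16, 1620]);
translate([1814, 327, 46]) cube([89, 16, 1620]);


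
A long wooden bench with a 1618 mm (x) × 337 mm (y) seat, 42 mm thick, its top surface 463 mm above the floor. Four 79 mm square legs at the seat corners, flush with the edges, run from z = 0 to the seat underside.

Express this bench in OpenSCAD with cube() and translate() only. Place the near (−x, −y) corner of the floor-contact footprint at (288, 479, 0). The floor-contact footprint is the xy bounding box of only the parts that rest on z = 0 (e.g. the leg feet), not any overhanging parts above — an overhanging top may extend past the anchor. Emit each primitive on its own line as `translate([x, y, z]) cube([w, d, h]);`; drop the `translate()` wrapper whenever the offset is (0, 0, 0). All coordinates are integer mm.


translate([288, 479, 421]) cube([1618, 337, 42]);
translate([288, 479, 0]) cube([79, 79, 421]);
translate([288, 737, 0]) cube([79, 79, 421]);
translate([1827, 479, 0]) cube([79, 79, 421]);
translate([1827, 737, 0]) cube([79, 79, 421]);


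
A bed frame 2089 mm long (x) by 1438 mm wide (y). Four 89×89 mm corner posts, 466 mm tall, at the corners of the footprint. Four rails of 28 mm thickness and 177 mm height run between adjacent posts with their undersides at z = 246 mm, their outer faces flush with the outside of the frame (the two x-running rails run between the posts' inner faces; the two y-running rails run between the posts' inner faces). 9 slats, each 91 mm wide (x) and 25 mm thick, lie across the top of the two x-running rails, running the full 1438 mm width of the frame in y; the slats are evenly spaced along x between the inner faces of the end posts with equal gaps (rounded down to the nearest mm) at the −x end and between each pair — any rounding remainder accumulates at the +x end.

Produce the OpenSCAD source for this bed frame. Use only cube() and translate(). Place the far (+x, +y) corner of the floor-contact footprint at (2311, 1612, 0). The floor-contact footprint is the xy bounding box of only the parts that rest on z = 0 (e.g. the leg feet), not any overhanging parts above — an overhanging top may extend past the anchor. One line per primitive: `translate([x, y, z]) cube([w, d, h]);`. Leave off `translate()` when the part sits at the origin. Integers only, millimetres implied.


// slat z = rail_z + rail_h = 246 + 177 = 423
// slat gap = ⌊(1911 − 9·91) / 10⌋ = 109
translate([222, 174, 0]) cube([89, 89, 466]);
translate([222, 1523, 0]) cube([89, 89, 466]);
translate([2222, 174, 0]) cube([89, 89, 466]);
translate([2222, 1523, 0]) cube([89, 89, 466]);
translate([311, 174, 246]) cube([1911, 28, 177]);
translate([311, 1584, 246]) cube([1911, 28, 177]);
translate([222, 263, 246]) cube([28, 1260, 177]);
translate([2283, 263, 246]) cube([28, 1260, 177]);
translate([420, 174, 423]) cube([91, 1438, 25]);
translate([620, 174, 423]) cube([91, 1438, 25]);
translate([820, 174, 423]) cube([91, 1438, 25]);
translate([1020, 174, 423]) cube([91, 1438, 25]);
translate([1220, 174, 423]) cube([91, 1438, 25]);
translate([1420, 174, 423]) cube([91, 1438, 25]);
translate([1620, 174, 423]) cube([91, 1438, 25]);
translate([1820, 174, 423]) cube([91, 1438, 25]);
translate([2020, 174, 423]) cube([91, 1438, 25]);


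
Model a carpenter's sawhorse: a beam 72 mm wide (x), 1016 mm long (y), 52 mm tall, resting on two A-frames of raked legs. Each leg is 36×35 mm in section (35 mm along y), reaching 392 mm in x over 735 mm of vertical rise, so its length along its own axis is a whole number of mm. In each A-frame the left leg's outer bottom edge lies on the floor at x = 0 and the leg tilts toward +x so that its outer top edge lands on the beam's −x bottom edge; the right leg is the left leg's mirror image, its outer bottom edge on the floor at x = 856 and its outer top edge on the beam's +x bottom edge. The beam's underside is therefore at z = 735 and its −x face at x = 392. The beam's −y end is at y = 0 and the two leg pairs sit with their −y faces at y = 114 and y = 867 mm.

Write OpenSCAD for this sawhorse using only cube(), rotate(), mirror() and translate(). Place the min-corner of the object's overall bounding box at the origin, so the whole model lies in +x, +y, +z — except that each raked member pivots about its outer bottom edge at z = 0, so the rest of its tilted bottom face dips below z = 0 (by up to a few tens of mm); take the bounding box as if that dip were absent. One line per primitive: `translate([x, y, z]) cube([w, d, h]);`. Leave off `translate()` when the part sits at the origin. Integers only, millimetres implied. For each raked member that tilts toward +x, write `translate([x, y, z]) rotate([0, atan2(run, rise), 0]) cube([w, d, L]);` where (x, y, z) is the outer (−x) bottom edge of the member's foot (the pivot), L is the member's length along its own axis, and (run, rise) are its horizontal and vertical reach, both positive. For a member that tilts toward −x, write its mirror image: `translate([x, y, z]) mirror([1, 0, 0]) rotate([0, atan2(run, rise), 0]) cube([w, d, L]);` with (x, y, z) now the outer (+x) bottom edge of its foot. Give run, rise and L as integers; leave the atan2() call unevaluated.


// leg length = √(392² + 735²) = 833
// right-leg outer foot x = 2·392 + 72 = 856
// beam min-corner = (392, 0, 735)
translate([392, 0, 735]) cube([72, 1016, 52]);
translate([0, 114, 0]) rotate([0, atan2(392, 735), 0]) cube([36, 35, 833]);
translate([856, 114, 0]) mirror([1, 0, 0]) rotate([0, atan2(392, 735), 0]) cube([36, 35, 833]);
translate([0, 867, 0]) rotate([0, atan2(392, 735), 0]) cube([36, 35, 833]);
translate([856, 867, 0]) mirror([1, 0, 0]) rotate([0, atan2(392, 735), 0]) cube([36, 35, 833]);


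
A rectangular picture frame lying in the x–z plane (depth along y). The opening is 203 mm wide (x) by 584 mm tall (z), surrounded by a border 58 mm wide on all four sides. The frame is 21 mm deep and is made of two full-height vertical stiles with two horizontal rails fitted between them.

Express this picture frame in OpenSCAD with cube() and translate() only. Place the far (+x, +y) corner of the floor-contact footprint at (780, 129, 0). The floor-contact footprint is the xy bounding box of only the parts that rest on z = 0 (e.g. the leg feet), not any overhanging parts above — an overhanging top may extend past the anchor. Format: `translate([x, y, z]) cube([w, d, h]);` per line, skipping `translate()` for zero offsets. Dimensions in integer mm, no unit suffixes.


translate([461, 108, 0]) cube([58, 21, 700]);
translate([722, 108, 0]) cube([58, 21, 700]);
translate([519, 108, 0]) cube([203, 21, 58]);
translate([519, 108, 642]) cube([203, 21, 58]);


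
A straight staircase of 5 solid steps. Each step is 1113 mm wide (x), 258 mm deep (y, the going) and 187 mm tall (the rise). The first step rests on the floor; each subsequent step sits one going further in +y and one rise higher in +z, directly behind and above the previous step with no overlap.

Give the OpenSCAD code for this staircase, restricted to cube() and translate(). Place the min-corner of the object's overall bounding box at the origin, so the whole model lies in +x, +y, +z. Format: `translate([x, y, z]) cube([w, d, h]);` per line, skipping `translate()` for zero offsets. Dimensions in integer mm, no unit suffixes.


cube([1113, 258, 187]);
translate([0, 258, 187]) cube([1113, 258, 187]);
translate([0, 516, 374]) cube([1113, 258, 187]);
translate([0, 774, 561]) cube([1113, 258, 187]);
translate([0, 1032, 748]) cube([1113, 258, 187]);


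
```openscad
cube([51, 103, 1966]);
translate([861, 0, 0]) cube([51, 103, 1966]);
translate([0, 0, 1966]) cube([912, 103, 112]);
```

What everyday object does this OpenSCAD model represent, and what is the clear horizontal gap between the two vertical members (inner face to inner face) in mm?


A door frame. The clear opening width is 810 mm.

Two 1966 mm tall posts with a header on top — a door frame. The left jamb is 51 mm wide at x = 0; the right jamb starts at x = 861. The clear opening is 861 − 51 = 810 mm.


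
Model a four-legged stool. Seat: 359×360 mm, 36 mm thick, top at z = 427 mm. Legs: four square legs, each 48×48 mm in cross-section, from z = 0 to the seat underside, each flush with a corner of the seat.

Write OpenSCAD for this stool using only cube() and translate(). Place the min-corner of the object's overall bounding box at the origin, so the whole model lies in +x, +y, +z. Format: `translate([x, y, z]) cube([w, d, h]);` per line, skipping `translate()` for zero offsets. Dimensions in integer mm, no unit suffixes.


translate([0, 0, 391]) cube([359, 360, 36]);
cube([48, 48, 391]);
translate([311, 0, 0]) cube([48, 48, 391]);
translate([0, 312, 0]) cube([48, 48, 391]);
translate([311, 312, 0]) cube([48, 48, 391]);


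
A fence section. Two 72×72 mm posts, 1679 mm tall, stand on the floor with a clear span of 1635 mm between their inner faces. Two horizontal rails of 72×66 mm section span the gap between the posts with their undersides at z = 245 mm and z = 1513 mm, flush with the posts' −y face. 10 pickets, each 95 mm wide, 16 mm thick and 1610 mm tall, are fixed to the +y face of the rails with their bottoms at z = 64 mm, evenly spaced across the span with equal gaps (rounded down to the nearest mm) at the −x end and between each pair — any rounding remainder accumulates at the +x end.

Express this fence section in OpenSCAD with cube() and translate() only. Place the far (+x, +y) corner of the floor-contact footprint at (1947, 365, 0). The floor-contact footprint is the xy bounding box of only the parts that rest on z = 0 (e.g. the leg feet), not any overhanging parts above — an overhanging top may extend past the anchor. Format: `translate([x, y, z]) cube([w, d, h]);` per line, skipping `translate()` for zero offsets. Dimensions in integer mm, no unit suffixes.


translate([168, 293, 0]) cube([72, 72, 1679]);
translate([1875, 293, 0]) cube([72, 72, 1679]);
translate([240, 293, 245]) cube([1635, 72, 66]);
translate([240, 293, 1513]) cube([1635, 72, 66]);
translate([302, 365, 64]) cube([95, 16, 1610]);
translate([459, 365, 64]) cube([95, 16, 1610]);
translate([616, 365, 64]) cube([95, 16, 1610]);
translate([773, 365, 64]) cube([95, 16, 1610]);
translate([930, 365, 64]) cube([95, 16, 1610]);
translate([1087, 365, 64]) cube([95, 16, 1610]);
translate([1244, 365, 64]) cube([95, 16, 1610]);
translate([1401, 365, 64]) cube([95, 16, 1610]);
translate([1558, 365, 64]) cube([95, 16, 1610]);
translate([1715, 365, 64]) cube([95, 16, 1610]);


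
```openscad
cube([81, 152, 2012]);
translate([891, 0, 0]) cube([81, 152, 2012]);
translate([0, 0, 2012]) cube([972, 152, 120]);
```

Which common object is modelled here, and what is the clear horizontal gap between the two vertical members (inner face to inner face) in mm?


A door frame. The clear opening width is 810 mm.

Two 2012 mm tall posts with a header on top — a door frame. The left jamb is 81 mm wide at x = 0; the right jamb starts at x = 891. The clear opening is 891 − 81 = 810 mm.


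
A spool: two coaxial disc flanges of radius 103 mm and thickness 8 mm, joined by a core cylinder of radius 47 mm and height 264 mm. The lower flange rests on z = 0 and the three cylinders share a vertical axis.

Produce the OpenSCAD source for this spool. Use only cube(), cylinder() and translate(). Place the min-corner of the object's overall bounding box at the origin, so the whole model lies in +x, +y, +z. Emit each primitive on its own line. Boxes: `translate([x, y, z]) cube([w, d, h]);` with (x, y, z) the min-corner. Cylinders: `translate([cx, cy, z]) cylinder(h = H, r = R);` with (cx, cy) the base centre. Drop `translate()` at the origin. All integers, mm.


translate([103, 103, 0]) cylinder(h = 8, r = 103);
translate([103, 103, 8]) cylinder(h = 264, r = 47);
translate([103, 103, 272]) cylinder(h = 8, r = 103);


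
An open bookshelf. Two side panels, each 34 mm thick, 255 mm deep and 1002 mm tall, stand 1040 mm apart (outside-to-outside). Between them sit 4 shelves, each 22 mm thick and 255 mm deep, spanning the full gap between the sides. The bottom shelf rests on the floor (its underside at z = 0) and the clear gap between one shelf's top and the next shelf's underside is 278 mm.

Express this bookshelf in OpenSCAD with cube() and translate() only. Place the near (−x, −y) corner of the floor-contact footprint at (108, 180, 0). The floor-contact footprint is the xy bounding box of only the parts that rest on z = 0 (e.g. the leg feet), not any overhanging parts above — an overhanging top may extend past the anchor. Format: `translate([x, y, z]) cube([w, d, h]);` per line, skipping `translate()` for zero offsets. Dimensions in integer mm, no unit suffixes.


translate([108, 180, 0]) cube([34, 255, 1002]);
translate([1114, 180, 0]) cube([34, 255, 1002]);
translate([142, 180, 0]) cube([972, 255, 22]);
translate([142, 180, 300]) cube([972, 255, 22]);
translate([142, 180, 600]) cube([972, 255, 22]);
translate([142, 180, 900]) cube([972, 255, 22]);


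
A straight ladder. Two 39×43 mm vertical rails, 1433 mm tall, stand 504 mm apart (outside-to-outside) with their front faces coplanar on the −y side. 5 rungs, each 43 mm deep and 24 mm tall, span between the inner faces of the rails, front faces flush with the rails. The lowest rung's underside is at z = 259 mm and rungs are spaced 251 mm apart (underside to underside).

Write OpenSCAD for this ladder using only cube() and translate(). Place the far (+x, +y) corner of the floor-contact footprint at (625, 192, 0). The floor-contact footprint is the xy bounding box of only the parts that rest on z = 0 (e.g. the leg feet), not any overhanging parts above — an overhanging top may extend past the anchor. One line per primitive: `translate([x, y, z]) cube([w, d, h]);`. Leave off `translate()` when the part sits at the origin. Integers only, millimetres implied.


// rung span = 504 - 2*39 = 426
// rung[k] z = 259 + k*251
translate([121, 149, 0]) cube([39, 43, 1433]);
translate([586, 149, 0]) cube([39, 43, 1433]);
translate([160, 149, 259]) cube([426, 43, 24]);
translate([160, 149, 510]) cube([426, 43, 24]);
translate([160, 149, 761]) cube([426, 43, 24]);
translate([160, 149, 1012]) cube([426, 43, 24]);
translate([160, 149, 1263]) cube([426, 43, 24]);


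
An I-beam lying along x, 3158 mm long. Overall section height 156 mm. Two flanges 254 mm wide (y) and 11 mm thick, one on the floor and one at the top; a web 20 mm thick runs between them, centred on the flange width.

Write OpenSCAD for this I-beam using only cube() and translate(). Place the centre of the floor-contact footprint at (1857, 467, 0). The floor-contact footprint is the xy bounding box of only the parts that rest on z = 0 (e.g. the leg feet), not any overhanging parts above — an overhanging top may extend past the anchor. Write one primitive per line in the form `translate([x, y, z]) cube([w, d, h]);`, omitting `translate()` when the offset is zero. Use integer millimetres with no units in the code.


translate([278, 340, 0]) cube([3158, 254, 11]);
translate([278, 457, 11]) cube([3158, 20, 134]);
translate([278, 340, 145]) cube([3158, 254, 11]);


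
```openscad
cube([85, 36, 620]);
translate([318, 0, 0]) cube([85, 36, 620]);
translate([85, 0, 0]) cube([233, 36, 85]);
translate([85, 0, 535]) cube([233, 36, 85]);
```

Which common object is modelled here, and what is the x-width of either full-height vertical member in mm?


A picture frame. The border width is 85 mm.

Four thin pieces enclosing a rectangular opening — a picture frame. The two full-height stiles are 620 mm tall; the top rail sits at z = 535 and is 85 mm tall, so the border above the opening is 620 − 535 = 85 mm, matching the stile x-width.


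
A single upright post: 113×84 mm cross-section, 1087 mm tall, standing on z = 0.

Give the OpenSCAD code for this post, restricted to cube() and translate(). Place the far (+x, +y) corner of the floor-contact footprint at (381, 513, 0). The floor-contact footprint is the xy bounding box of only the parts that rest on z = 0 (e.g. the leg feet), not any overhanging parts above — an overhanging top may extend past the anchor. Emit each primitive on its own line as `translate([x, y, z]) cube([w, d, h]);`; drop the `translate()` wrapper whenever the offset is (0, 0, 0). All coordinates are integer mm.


translate([268, 429, 0]) cube([113, 84, 1087]);


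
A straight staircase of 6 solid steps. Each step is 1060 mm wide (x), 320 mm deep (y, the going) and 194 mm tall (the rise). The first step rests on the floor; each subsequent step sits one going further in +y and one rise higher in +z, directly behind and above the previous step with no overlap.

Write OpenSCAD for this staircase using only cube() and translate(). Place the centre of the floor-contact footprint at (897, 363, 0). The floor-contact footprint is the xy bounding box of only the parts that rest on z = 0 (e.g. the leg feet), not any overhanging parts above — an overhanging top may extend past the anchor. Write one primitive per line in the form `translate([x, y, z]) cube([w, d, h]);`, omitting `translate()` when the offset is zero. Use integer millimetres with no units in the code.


translate([367, 203, 0]) cube([1060, 320, 194]);
translate([367, 523, 194]) cube([1060, 320, 194]);
translate([367, 843, 388]) cube([1060, 320, 194]);
translate([367, 1163, 582]) cube([1060, 320, 194]);
translate([367, 1483, 776]) cube([1060, 320, 194]);
translate([367, 1803, 970]) cube([1060, 320, 194]);


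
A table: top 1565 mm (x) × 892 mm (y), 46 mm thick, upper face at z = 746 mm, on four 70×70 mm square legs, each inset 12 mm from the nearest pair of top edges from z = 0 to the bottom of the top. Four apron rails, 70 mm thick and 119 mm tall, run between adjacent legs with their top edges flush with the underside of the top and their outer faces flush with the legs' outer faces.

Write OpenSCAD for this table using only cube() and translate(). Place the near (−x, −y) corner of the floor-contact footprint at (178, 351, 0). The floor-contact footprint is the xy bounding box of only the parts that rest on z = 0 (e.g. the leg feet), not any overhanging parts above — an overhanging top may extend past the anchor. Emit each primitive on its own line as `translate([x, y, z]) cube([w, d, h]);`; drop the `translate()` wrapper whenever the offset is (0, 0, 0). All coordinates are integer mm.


translate([166, 339, 700]) cube([1565, 892, 46]);
translate([178, 351, 0]) cube([70, 70, 700]);
translate([1649, 351, 0]) cube([70, 70, 700]);
translate([178, 1149, 0]) cube([70, 70, 700]);
translate([1649, 1149, 0]) cube([70, 70, 700]);
translate([248, 351, 581]) cube([1401, 70, 119]);
translate([248, 1149, 581]) cube([1401, 70, 119]);
translate([178, 421, 581]) cube([70, 728, 119]);
translate([1649, 421, 581]) cube([70, 728, 119]);


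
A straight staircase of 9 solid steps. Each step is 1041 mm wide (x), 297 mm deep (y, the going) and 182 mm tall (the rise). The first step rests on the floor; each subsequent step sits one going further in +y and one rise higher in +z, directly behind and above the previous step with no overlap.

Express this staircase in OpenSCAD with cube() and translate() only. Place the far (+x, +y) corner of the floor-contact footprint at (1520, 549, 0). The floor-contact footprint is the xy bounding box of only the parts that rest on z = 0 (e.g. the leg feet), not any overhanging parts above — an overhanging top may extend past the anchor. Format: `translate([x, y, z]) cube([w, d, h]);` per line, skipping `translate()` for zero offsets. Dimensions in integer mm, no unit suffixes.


translate([479, 252, 0]) cube([1041, 297, 182]);
translate([479, 549, 182]) cube([1041, 297, 182]);
translate([479, 846, 364]) cube([1041, 297, 182]);
translate([479, 1143, 546]) cube([1041, 297, 182]);
translate([479, 1440, 728]) cube([1041, 297, 182]);
translate([479, 1737, 910]) cube([1041, 297, 182]);
translate([479, 2034, 1092]) cube([1041, 297, 182]);
translate([479, 2331, 1274]) cube([1041, 297, 182]);
translate([479, 2628, 1456]) cube([1041, 297, 182]);


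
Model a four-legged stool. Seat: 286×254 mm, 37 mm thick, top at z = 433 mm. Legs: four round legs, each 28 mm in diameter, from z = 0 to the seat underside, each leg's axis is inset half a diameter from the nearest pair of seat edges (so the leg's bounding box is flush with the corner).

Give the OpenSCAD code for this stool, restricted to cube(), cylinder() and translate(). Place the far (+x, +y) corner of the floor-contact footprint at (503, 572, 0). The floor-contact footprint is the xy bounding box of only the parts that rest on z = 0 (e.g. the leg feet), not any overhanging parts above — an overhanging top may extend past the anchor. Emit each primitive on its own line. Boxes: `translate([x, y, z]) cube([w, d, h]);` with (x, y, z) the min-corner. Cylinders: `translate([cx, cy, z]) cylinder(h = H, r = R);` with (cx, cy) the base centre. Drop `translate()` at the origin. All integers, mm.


translate([217, 318, 396]) cube([286, 254, 37]);
translate([231, 332, 0]) cylinder(h = 396, r = 14);
translate([489, 332, 0]) cylinder(h = 396, r = 14);
translate([231, 558, 0]) cylinder(h = 396, r = 14);
translate([489, 558, 0]) cylinder(h = 396, r = 14);
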